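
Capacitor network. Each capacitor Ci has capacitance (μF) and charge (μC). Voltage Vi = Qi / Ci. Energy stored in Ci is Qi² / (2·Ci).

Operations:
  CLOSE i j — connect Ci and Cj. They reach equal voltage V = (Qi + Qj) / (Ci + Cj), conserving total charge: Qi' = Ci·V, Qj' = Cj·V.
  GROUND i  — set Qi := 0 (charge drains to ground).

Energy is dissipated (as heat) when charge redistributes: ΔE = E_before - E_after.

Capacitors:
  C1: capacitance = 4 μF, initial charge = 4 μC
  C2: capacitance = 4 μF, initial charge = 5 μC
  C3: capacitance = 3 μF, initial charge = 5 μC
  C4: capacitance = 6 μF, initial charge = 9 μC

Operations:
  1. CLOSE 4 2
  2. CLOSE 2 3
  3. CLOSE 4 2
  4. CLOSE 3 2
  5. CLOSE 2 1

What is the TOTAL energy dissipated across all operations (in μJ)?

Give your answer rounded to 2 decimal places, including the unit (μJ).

Answer: 0.38 μJ

Derivation:
Initial: C1(4μF, Q=4μC, V=1.00V), C2(4μF, Q=5μC, V=1.25V), C3(3μF, Q=5μC, V=1.67V), C4(6μF, Q=9μC, V=1.50V)
Op 1: CLOSE 4-2: Q_total=14.00, C_total=10.00, V=1.40; Q4=8.40, Q2=5.60; dissipated=0.075
Op 2: CLOSE 2-3: Q_total=10.60, C_total=7.00, V=1.51; Q2=6.06, Q3=4.54; dissipated=0.061
Op 3: CLOSE 4-2: Q_total=14.46, C_total=10.00, V=1.45; Q4=8.67, Q2=5.78; dissipated=0.016
Op 4: CLOSE 3-2: Q_total=10.33, C_total=7.00, V=1.48; Q3=4.43, Q2=5.90; dissipated=0.004
Op 5: CLOSE 2-1: Q_total=9.90, C_total=8.00, V=1.24; Q2=4.95, Q1=4.95; dissipated=0.226
Total dissipated: 0.381 μJ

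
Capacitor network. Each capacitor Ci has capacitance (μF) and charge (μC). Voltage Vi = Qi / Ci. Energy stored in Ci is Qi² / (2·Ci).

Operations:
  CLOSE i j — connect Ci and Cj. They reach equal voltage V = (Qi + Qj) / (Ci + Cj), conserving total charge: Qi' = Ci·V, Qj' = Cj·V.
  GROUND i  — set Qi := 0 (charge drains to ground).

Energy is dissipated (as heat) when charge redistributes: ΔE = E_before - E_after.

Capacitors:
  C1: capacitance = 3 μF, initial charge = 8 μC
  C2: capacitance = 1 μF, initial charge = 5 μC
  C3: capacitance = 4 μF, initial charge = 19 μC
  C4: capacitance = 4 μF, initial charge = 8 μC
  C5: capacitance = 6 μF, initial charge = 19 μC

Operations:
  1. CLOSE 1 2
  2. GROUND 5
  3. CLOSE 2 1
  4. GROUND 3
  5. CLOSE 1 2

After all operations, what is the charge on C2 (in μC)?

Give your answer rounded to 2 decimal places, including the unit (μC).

Initial: C1(3μF, Q=8μC, V=2.67V), C2(1μF, Q=5μC, V=5.00V), C3(4μF, Q=19μC, V=4.75V), C4(4μF, Q=8μC, V=2.00V), C5(6μF, Q=19μC, V=3.17V)
Op 1: CLOSE 1-2: Q_total=13.00, C_total=4.00, V=3.25; Q1=9.75, Q2=3.25; dissipated=2.042
Op 2: GROUND 5: Q5=0; energy lost=30.083
Op 3: CLOSE 2-1: Q_total=13.00, C_total=4.00, V=3.25; Q2=3.25, Q1=9.75; dissipated=0.000
Op 4: GROUND 3: Q3=0; energy lost=45.125
Op 5: CLOSE 1-2: Q_total=13.00, C_total=4.00, V=3.25; Q1=9.75, Q2=3.25; dissipated=0.000
Final charges: Q1=9.75, Q2=3.25, Q3=0.00, Q4=8.00, Q5=0.00

Answer: 3.25 μC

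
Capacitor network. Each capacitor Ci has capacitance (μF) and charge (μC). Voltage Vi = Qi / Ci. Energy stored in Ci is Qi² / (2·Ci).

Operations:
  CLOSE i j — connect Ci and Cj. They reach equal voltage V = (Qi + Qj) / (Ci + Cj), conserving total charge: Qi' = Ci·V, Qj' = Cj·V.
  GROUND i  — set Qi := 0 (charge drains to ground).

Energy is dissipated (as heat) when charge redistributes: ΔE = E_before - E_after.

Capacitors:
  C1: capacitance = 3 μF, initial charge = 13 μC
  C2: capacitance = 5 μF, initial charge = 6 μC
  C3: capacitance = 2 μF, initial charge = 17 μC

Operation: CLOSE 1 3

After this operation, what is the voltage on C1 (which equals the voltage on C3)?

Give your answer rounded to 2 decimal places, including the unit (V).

Initial: C1(3μF, Q=13μC, V=4.33V), C2(5μF, Q=6μC, V=1.20V), C3(2μF, Q=17μC, V=8.50V)
Op 1: CLOSE 1-3: Q_total=30.00, C_total=5.00, V=6.00; Q1=18.00, Q3=12.00; dissipated=10.417

Answer: 6.00 V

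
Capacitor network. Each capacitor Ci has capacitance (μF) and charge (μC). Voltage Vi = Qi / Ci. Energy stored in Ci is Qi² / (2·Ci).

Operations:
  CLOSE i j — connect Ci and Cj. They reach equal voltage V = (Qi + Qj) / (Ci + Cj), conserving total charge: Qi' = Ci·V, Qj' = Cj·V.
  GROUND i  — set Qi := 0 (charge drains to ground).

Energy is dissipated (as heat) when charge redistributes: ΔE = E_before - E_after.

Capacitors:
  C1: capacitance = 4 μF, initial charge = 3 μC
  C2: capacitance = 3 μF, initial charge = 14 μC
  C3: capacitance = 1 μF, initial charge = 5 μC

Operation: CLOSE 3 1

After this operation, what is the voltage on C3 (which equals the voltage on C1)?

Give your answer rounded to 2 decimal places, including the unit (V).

Initial: C1(4μF, Q=3μC, V=0.75V), C2(3μF, Q=14μC, V=4.67V), C3(1μF, Q=5μC, V=5.00V)
Op 1: CLOSE 3-1: Q_total=8.00, C_total=5.00, V=1.60; Q3=1.60, Q1=6.40; dissipated=7.225

Answer: 1.60 V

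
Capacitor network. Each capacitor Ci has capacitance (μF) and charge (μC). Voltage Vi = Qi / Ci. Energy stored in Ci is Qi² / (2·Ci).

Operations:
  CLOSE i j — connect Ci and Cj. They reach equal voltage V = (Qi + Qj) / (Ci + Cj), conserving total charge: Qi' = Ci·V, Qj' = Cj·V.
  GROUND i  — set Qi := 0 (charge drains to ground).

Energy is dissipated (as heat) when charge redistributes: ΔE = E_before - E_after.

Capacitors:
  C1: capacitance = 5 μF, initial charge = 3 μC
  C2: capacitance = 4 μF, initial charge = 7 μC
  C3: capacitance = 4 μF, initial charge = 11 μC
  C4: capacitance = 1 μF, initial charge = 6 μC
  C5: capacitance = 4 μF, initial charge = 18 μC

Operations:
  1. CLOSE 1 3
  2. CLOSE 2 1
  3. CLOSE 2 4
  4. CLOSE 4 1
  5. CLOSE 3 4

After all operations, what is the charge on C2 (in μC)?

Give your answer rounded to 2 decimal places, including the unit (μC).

Answer: 10.05 μC

Derivation:
Initial: C1(5μF, Q=3μC, V=0.60V), C2(4μF, Q=7μC, V=1.75V), C3(4μF, Q=11μC, V=2.75V), C4(1μF, Q=6μC, V=6.00V), C5(4μF, Q=18μC, V=4.50V)
Op 1: CLOSE 1-3: Q_total=14.00, C_total=9.00, V=1.56; Q1=7.78, Q3=6.22; dissipated=5.136
Op 2: CLOSE 2-1: Q_total=14.78, C_total=9.00, V=1.64; Q2=6.57, Q1=8.21; dissipated=0.042
Op 3: CLOSE 2-4: Q_total=12.57, C_total=5.00, V=2.51; Q2=10.05, Q4=2.51; dissipated=7.597
Op 4: CLOSE 4-1: Q_total=10.72, C_total=6.00, V=1.79; Q4=1.79, Q1=8.94; dissipated=0.317
Op 5: CLOSE 3-4: Q_total=8.01, C_total=5.00, V=1.60; Q3=6.41, Q4=1.60; dissipated=0.021
Final charges: Q1=8.94, Q2=10.05, Q3=6.41, Q4=1.60, Q5=18.00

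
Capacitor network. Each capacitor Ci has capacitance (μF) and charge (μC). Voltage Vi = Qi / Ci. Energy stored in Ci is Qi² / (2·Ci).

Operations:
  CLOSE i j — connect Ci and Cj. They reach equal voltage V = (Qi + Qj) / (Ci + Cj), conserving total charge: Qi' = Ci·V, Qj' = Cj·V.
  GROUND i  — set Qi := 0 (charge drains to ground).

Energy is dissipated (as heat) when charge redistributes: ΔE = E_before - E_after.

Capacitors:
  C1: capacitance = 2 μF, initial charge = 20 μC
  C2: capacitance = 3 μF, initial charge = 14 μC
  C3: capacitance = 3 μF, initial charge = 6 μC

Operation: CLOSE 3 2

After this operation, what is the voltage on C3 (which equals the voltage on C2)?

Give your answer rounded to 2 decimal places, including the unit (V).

Initial: C1(2μF, Q=20μC, V=10.00V), C2(3μF, Q=14μC, V=4.67V), C3(3μF, Q=6μC, V=2.00V)
Op 1: CLOSE 3-2: Q_total=20.00, C_total=6.00, V=3.33; Q3=10.00, Q2=10.00; dissipated=5.333

Answer: 3.33 V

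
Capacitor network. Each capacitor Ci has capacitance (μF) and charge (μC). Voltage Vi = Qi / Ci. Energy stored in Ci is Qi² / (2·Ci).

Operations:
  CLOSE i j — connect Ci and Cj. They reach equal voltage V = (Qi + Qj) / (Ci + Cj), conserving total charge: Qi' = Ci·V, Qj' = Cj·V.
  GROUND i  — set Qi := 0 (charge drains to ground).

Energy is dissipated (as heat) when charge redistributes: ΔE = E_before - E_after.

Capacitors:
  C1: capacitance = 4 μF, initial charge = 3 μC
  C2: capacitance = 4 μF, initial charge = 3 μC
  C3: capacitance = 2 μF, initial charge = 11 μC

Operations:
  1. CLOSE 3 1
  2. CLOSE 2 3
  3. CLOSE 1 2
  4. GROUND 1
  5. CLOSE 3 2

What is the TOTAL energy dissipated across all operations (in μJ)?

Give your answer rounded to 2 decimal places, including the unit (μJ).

Answer: 24.53 μJ

Derivation:
Initial: C1(4μF, Q=3μC, V=0.75V), C2(4μF, Q=3μC, V=0.75V), C3(2μF, Q=11μC, V=5.50V)
Op 1: CLOSE 3-1: Q_total=14.00, C_total=6.00, V=2.33; Q3=4.67, Q1=9.33; dissipated=15.042
Op 2: CLOSE 2-3: Q_total=7.67, C_total=6.00, V=1.28; Q2=5.11, Q3=2.56; dissipated=1.671
Op 3: CLOSE 1-2: Q_total=14.44, C_total=8.00, V=1.81; Q1=7.22, Q2=7.22; dissipated=1.114
Op 4: GROUND 1: Q1=0; energy lost=6.520
Op 5: CLOSE 3-2: Q_total=9.78, C_total=6.00, V=1.63; Q3=3.26, Q2=6.52; dissipated=0.186
Total dissipated: 24.533 μJ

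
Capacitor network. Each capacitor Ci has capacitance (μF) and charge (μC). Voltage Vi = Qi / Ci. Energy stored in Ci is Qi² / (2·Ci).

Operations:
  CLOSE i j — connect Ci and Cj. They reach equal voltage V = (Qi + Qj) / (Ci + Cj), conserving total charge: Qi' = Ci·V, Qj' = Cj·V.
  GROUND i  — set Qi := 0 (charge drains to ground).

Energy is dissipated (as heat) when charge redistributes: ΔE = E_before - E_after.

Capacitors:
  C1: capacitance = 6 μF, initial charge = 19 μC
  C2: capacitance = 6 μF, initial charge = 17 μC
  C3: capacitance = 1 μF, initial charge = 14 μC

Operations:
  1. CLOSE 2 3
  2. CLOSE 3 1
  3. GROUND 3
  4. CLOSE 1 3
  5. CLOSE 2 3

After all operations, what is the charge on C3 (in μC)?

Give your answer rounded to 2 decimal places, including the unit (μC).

Answer: 4.21 μC

Derivation:
Initial: C1(6μF, Q=19μC, V=3.17V), C2(6μF, Q=17μC, V=2.83V), C3(1μF, Q=14μC, V=14.00V)
Op 1: CLOSE 2-3: Q_total=31.00, C_total=7.00, V=4.43; Q2=26.57, Q3=4.43; dissipated=53.440
Op 2: CLOSE 3-1: Q_total=23.43, C_total=7.00, V=3.35; Q3=3.35, Q1=20.08; dissipated=0.682
Op 3: GROUND 3: Q3=0; energy lost=5.601
Op 4: CLOSE 1-3: Q_total=20.08, C_total=7.00, V=2.87; Q1=17.21, Q3=2.87; dissipated=4.801
Op 5: CLOSE 2-3: Q_total=29.44, C_total=7.00, V=4.21; Q2=25.23, Q3=4.21; dissipated=1.043
Final charges: Q1=17.21, Q2=25.23, Q3=4.21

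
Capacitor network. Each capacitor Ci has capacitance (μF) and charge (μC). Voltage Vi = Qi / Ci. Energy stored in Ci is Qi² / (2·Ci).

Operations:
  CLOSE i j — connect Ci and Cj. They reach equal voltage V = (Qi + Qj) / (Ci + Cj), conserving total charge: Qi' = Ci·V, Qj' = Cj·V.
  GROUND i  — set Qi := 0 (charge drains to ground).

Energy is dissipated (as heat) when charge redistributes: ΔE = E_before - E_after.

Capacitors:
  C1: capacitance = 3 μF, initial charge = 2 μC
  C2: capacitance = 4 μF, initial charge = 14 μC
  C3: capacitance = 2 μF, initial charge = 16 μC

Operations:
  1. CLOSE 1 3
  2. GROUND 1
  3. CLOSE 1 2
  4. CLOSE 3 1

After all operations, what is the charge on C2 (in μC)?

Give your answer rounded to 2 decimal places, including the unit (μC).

Initial: C1(3μF, Q=2μC, V=0.67V), C2(4μF, Q=14μC, V=3.50V), C3(2μF, Q=16μC, V=8.00V)
Op 1: CLOSE 1-3: Q_total=18.00, C_total=5.00, V=3.60; Q1=10.80, Q3=7.20; dissipated=32.267
Op 2: GROUND 1: Q1=0; energy lost=19.440
Op 3: CLOSE 1-2: Q_total=14.00, C_total=7.00, V=2.00; Q1=6.00, Q2=8.00; dissipated=10.500
Op 4: CLOSE 3-1: Q_total=13.20, C_total=5.00, V=2.64; Q3=5.28, Q1=7.92; dissipated=1.536
Final charges: Q1=7.92, Q2=8.00, Q3=5.28

Answer: 8.00 μC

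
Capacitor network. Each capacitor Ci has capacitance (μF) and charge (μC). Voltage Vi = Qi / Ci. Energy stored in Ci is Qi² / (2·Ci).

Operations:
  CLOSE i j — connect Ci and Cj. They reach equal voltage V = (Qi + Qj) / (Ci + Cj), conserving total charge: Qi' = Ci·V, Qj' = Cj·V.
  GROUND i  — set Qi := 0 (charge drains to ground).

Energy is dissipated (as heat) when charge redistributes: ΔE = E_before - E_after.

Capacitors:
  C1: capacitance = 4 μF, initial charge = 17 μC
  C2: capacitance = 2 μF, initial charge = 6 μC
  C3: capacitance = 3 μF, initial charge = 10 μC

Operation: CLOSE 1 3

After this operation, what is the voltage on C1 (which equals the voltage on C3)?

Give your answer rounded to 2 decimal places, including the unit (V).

Answer: 3.86 V

Derivation:
Initial: C1(4μF, Q=17μC, V=4.25V), C2(2μF, Q=6μC, V=3.00V), C3(3μF, Q=10μC, V=3.33V)
Op 1: CLOSE 1-3: Q_total=27.00, C_total=7.00, V=3.86; Q1=15.43, Q3=11.57; dissipated=0.720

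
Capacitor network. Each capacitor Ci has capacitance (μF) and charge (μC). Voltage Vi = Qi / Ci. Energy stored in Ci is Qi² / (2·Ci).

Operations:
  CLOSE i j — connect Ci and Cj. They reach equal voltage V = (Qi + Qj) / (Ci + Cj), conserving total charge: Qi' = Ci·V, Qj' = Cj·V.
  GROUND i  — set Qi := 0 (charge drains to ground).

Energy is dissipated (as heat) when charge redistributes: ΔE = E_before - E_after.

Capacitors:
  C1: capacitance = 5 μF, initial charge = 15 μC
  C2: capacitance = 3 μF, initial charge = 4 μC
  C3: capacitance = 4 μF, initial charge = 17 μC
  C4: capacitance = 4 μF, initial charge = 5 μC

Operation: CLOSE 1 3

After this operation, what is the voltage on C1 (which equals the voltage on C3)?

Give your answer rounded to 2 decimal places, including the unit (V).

Initial: C1(5μF, Q=15μC, V=3.00V), C2(3μF, Q=4μC, V=1.33V), C3(4μF, Q=17μC, V=4.25V), C4(4μF, Q=5μC, V=1.25V)
Op 1: CLOSE 1-3: Q_total=32.00, C_total=9.00, V=3.56; Q1=17.78, Q3=14.22; dissipated=1.736

Answer: 3.56 V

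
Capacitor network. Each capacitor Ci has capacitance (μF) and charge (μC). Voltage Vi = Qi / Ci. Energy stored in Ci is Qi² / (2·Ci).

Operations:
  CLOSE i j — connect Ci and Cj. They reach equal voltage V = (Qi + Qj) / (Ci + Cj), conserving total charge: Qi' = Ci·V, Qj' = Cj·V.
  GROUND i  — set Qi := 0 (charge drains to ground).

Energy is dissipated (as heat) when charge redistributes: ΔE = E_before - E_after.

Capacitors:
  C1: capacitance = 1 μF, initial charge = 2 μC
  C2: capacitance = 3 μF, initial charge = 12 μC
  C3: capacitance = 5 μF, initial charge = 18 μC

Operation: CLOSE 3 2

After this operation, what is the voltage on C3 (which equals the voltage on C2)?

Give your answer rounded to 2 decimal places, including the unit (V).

Answer: 3.75 V

Derivation:
Initial: C1(1μF, Q=2μC, V=2.00V), C2(3μF, Q=12μC, V=4.00V), C3(5μF, Q=18μC, V=3.60V)
Op 1: CLOSE 3-2: Q_total=30.00, C_total=8.00, V=3.75; Q3=18.75, Q2=11.25; dissipated=0.150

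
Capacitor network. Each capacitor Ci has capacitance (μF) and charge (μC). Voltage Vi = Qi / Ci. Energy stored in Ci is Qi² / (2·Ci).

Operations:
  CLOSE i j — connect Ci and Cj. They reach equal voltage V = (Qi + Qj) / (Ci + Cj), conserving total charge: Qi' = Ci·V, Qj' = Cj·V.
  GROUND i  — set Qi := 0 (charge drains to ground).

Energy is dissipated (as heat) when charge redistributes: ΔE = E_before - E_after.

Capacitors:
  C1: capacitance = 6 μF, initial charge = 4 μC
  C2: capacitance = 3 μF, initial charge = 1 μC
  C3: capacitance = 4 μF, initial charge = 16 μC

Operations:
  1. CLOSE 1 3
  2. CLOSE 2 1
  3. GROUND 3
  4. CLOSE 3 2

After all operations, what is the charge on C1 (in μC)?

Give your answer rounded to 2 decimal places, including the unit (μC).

Initial: C1(6μF, Q=4μC, V=0.67V), C2(3μF, Q=1μC, V=0.33V), C3(4μF, Q=16μC, V=4.00V)
Op 1: CLOSE 1-3: Q_total=20.00, C_total=10.00, V=2.00; Q1=12.00, Q3=8.00; dissipated=13.333
Op 2: CLOSE 2-1: Q_total=13.00, C_total=9.00, V=1.44; Q2=4.33, Q1=8.67; dissipated=2.778
Op 3: GROUND 3: Q3=0; energy lost=8.000
Op 4: CLOSE 3-2: Q_total=4.33, C_total=7.00, V=0.62; Q3=2.48, Q2=1.86; dissipated=1.788
Final charges: Q1=8.67, Q2=1.86, Q3=2.48

Answer: 8.67 μC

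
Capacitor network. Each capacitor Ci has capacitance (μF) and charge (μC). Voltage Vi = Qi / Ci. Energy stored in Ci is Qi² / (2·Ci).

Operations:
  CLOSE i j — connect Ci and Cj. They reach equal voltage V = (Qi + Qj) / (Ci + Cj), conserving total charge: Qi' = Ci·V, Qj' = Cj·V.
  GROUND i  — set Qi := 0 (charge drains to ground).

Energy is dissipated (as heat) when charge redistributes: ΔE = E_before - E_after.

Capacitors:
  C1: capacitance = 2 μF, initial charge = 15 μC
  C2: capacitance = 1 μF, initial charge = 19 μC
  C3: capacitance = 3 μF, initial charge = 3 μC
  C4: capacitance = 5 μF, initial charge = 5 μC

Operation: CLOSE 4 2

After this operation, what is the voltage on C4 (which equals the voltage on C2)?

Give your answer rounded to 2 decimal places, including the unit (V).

Answer: 4.00 V

Derivation:
Initial: C1(2μF, Q=15μC, V=7.50V), C2(1μF, Q=19μC, V=19.00V), C3(3μF, Q=3μC, V=1.00V), C4(5μF, Q=5μC, V=1.00V)
Op 1: CLOSE 4-2: Q_total=24.00, C_total=6.00, V=4.00; Q4=20.00, Q2=4.00; dissipated=135.000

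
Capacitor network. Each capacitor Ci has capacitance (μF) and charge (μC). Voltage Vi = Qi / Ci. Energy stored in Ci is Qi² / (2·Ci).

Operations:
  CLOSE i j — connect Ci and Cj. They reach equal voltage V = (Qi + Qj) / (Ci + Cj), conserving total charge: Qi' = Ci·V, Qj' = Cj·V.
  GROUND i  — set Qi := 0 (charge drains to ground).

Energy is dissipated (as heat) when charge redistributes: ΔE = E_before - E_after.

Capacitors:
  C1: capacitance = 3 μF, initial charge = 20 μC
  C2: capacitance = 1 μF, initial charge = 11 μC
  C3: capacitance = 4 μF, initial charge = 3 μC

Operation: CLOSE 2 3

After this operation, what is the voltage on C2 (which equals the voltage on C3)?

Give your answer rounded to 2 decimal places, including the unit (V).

Answer: 2.80 V

Derivation:
Initial: C1(3μF, Q=20μC, V=6.67V), C2(1μF, Q=11μC, V=11.00V), C3(4μF, Q=3μC, V=0.75V)
Op 1: CLOSE 2-3: Q_total=14.00, C_total=5.00, V=2.80; Q2=2.80, Q3=11.20; dissipated=42.025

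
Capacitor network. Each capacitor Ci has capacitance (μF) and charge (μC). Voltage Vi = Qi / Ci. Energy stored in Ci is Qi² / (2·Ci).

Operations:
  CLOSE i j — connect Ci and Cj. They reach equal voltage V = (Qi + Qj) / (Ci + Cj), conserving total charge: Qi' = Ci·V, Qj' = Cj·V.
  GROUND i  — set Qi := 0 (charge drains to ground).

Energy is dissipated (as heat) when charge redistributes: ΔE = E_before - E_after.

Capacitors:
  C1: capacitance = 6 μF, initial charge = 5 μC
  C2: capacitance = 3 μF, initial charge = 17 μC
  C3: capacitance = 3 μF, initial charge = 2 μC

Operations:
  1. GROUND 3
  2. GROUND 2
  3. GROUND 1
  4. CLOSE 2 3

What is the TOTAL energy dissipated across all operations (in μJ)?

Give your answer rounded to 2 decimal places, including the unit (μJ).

Initial: C1(6μF, Q=5μC, V=0.83V), C2(3μF, Q=17μC, V=5.67V), C3(3μF, Q=2μC, V=0.67V)
Op 1: GROUND 3: Q3=0; energy lost=0.667
Op 2: GROUND 2: Q2=0; energy lost=48.167
Op 3: GROUND 1: Q1=0; energy lost=2.083
Op 4: CLOSE 2-3: Q_total=0.00, C_total=6.00, V=0.00; Q2=0.00, Q3=0.00; dissipated=0.000
Total dissipated: 50.917 μJ

Answer: 50.92 μJ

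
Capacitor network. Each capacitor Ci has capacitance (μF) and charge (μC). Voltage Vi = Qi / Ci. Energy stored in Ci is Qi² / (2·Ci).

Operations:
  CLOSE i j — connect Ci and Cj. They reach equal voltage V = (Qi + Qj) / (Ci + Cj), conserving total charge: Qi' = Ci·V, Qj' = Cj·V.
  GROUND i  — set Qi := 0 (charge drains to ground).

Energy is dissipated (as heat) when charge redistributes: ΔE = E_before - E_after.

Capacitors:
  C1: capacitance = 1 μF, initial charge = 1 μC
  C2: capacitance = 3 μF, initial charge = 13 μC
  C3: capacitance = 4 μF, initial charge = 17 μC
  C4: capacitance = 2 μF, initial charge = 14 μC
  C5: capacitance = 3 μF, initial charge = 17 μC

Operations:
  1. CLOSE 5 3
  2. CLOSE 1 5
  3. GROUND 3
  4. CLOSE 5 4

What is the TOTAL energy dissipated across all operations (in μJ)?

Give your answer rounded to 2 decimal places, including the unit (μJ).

Initial: C1(1μF, Q=1μC, V=1.00V), C2(3μF, Q=13μC, V=4.33V), C3(4μF, Q=17μC, V=4.25V), C4(2μF, Q=14μC, V=7.00V), C5(3μF, Q=17μC, V=5.67V)
Op 1: CLOSE 5-3: Q_total=34.00, C_total=7.00, V=4.86; Q5=14.57, Q3=19.43; dissipated=1.720
Op 2: CLOSE 1-5: Q_total=15.57, C_total=4.00, V=3.89; Q1=3.89, Q5=11.68; dissipated=5.579
Op 3: GROUND 3: Q3=0; energy lost=47.184
Op 4: CLOSE 5-4: Q_total=25.68, C_total=5.00, V=5.14; Q5=15.41, Q4=10.27; dissipated=5.793
Total dissipated: 60.276 μJ

Answer: 60.28 μJ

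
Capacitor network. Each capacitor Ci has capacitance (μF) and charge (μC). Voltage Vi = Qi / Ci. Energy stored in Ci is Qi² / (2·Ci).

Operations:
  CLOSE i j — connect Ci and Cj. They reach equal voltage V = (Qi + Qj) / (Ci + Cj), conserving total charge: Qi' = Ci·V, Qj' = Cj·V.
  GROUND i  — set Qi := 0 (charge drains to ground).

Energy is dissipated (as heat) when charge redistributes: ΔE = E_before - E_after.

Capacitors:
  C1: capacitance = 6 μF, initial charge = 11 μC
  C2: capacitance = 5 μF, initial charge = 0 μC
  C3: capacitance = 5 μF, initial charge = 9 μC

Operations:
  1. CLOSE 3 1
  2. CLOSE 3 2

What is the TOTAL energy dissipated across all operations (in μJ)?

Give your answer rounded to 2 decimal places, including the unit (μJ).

Answer: 4.13 μJ

Derivation:
Initial: C1(6μF, Q=11μC, V=1.83V), C2(5μF, Q=0μC, V=0.00V), C3(5μF, Q=9μC, V=1.80V)
Op 1: CLOSE 3-1: Q_total=20.00, C_total=11.00, V=1.82; Q3=9.09, Q1=10.91; dissipated=0.002
Op 2: CLOSE 3-2: Q_total=9.09, C_total=10.00, V=0.91; Q3=4.55, Q2=4.55; dissipated=4.132
Total dissipated: 4.134 μJ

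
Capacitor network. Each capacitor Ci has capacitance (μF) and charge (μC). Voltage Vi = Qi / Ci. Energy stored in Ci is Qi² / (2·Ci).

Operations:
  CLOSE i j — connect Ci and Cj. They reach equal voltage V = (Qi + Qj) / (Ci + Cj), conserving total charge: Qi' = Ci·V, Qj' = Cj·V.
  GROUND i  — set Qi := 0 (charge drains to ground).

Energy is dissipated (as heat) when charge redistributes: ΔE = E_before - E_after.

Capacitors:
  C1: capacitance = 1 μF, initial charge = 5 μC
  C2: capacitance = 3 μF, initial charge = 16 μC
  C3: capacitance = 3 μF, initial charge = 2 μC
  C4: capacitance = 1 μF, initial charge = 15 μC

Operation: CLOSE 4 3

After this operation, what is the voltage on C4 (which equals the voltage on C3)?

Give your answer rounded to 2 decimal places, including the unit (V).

Answer: 4.25 V

Derivation:
Initial: C1(1μF, Q=5μC, V=5.00V), C2(3μF, Q=16μC, V=5.33V), C3(3μF, Q=2μC, V=0.67V), C4(1μF, Q=15μC, V=15.00V)
Op 1: CLOSE 4-3: Q_total=17.00, C_total=4.00, V=4.25; Q4=4.25, Q3=12.75; dissipated=77.042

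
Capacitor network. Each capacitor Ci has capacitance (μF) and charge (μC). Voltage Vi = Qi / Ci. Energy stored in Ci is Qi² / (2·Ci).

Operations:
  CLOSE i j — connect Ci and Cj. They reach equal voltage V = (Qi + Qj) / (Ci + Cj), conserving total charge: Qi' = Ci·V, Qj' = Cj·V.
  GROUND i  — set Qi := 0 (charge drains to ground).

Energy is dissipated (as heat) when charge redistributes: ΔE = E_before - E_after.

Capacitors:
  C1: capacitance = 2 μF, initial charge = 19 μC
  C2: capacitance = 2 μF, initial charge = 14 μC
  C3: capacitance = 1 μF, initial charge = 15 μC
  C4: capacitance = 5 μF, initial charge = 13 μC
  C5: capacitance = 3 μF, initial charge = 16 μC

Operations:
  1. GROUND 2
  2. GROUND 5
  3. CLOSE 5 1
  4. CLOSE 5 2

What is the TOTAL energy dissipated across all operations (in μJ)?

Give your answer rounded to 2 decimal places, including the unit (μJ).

Initial: C1(2μF, Q=19μC, V=9.50V), C2(2μF, Q=14μC, V=7.00V), C3(1μF, Q=15μC, V=15.00V), C4(5μF, Q=13μC, V=2.60V), C5(3μF, Q=16μC, V=5.33V)
Op 1: GROUND 2: Q2=0; energy lost=49.000
Op 2: GROUND 5: Q5=0; energy lost=42.667
Op 3: CLOSE 5-1: Q_total=19.00, C_total=5.00, V=3.80; Q5=11.40, Q1=7.60; dissipated=54.150
Op 4: CLOSE 5-2: Q_total=11.40, C_total=5.00, V=2.28; Q5=6.84, Q2=4.56; dissipated=8.664
Total dissipated: 154.481 μJ

Answer: 154.48 μJ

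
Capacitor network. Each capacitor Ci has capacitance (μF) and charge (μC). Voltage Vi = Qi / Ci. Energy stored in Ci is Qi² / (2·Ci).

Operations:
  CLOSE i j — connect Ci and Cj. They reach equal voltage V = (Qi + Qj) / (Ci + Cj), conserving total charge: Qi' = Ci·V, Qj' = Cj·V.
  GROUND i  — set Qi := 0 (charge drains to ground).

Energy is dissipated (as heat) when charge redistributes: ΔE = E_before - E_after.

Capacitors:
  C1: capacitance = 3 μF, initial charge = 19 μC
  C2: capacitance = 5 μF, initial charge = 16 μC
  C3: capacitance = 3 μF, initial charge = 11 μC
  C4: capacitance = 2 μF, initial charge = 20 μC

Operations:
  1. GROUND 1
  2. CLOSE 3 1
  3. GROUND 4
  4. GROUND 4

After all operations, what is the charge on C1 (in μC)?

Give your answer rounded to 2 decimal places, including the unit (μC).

Answer: 5.50 μC

Derivation:
Initial: C1(3μF, Q=19μC, V=6.33V), C2(5μF, Q=16μC, V=3.20V), C3(3μF, Q=11μC, V=3.67V), C4(2μF, Q=20μC, V=10.00V)
Op 1: GROUND 1: Q1=0; energy lost=60.167
Op 2: CLOSE 3-1: Q_total=11.00, C_total=6.00, V=1.83; Q3=5.50, Q1=5.50; dissipated=10.083
Op 3: GROUND 4: Q4=0; energy lost=100.000
Op 4: GROUND 4: Q4=0; energy lost=0.000
Final charges: Q1=5.50, Q2=16.00, Q3=5.50, Q4=0.00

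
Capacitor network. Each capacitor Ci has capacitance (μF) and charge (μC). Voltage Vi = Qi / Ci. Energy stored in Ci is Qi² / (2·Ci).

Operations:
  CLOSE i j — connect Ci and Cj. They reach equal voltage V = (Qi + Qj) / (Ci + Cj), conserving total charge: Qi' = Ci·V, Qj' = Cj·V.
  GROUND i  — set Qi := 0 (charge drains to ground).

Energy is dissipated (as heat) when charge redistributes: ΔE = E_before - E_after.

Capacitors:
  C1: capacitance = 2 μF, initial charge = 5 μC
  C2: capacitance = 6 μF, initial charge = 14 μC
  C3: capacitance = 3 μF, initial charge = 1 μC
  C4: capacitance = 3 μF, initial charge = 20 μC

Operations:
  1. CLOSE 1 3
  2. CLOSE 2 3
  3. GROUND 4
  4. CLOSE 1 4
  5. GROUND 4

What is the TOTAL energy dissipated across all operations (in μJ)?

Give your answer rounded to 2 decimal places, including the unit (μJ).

Initial: C1(2μF, Q=5μC, V=2.50V), C2(6μF, Q=14μC, V=2.33V), C3(3μF, Q=1μC, V=0.33V), C4(3μF, Q=20μC, V=6.67V)
Op 1: CLOSE 1-3: Q_total=6.00, C_total=5.00, V=1.20; Q1=2.40, Q3=3.60; dissipated=2.817
Op 2: CLOSE 2-3: Q_total=17.60, C_total=9.00, V=1.96; Q2=11.73, Q3=5.87; dissipated=1.284
Op 3: GROUND 4: Q4=0; energy lost=66.667
Op 4: CLOSE 1-4: Q_total=2.40, C_total=5.00, V=0.48; Q1=0.96, Q4=1.44; dissipated=0.864
Op 5: GROUND 4: Q4=0; energy lost=0.346
Total dissipated: 71.977 μJ

Answer: 71.98 μJ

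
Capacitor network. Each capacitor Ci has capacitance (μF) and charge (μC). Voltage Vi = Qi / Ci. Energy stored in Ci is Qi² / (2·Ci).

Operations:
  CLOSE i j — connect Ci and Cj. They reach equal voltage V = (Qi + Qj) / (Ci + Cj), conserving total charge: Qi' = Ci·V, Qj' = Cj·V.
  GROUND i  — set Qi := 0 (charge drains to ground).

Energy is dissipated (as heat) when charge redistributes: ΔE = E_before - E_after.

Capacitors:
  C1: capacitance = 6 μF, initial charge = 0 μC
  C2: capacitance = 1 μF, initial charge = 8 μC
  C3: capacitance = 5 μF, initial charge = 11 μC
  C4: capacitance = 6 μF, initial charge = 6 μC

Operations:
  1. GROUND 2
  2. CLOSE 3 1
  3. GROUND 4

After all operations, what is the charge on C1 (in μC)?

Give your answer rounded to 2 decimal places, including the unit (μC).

Initial: C1(6μF, Q=0μC, V=0.00V), C2(1μF, Q=8μC, V=8.00V), C3(5μF, Q=11μC, V=2.20V), C4(6μF, Q=6μC, V=1.00V)
Op 1: GROUND 2: Q2=0; energy lost=32.000
Op 2: CLOSE 3-1: Q_total=11.00, C_total=11.00, V=1.00; Q3=5.00, Q1=6.00; dissipated=6.600
Op 3: GROUND 4: Q4=0; energy lost=3.000
Final charges: Q1=6.00, Q2=0.00, Q3=5.00, Q4=0.00

Answer: 6.00 μC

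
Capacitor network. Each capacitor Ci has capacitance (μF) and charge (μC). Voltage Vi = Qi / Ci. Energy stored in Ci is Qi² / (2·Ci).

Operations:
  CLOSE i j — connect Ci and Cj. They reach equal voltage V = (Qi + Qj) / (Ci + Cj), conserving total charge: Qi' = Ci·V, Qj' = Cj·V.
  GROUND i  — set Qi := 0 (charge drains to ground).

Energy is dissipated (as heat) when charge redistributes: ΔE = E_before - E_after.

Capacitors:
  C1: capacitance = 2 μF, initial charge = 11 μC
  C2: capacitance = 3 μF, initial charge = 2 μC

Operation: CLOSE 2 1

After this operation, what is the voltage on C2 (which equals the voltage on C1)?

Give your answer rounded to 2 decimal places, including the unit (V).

Initial: C1(2μF, Q=11μC, V=5.50V), C2(3μF, Q=2μC, V=0.67V)
Op 1: CLOSE 2-1: Q_total=13.00, C_total=5.00, V=2.60; Q2=7.80, Q1=5.20; dissipated=14.017

Answer: 2.60 V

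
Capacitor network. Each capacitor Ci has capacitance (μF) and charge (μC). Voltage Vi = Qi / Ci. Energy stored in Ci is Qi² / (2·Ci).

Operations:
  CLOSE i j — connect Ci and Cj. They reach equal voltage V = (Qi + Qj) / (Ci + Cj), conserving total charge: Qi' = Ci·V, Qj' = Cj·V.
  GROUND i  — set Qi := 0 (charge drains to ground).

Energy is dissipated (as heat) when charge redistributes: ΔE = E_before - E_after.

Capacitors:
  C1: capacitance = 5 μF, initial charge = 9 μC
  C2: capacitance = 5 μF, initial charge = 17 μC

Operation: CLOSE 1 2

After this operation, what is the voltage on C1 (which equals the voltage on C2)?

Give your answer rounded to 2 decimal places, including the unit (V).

Initial: C1(5μF, Q=9μC, V=1.80V), C2(5μF, Q=17μC, V=3.40V)
Op 1: CLOSE 1-2: Q_total=26.00, C_total=10.00, V=2.60; Q1=13.00, Q2=13.00; dissipated=3.200

Answer: 2.60 V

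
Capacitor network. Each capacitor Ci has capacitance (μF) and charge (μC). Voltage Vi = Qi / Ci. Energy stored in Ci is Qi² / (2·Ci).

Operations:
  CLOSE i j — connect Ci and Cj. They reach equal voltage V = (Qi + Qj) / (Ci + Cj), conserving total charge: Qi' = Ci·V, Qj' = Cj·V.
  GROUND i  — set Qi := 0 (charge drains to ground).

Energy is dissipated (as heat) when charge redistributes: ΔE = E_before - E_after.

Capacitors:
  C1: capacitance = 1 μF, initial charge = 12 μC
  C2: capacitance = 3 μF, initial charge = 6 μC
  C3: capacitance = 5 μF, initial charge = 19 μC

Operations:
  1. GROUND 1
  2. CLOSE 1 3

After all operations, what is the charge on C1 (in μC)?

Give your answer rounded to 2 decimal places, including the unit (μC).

Answer: 3.17 μC

Derivation:
Initial: C1(1μF, Q=12μC, V=12.00V), C2(3μF, Q=6μC, V=2.00V), C3(5μF, Q=19μC, V=3.80V)
Op 1: GROUND 1: Q1=0; energy lost=72.000
Op 2: CLOSE 1-3: Q_total=19.00, C_total=6.00, V=3.17; Q1=3.17, Q3=15.83; dissipated=6.017
Final charges: Q1=3.17, Q2=6.00, Q3=15.83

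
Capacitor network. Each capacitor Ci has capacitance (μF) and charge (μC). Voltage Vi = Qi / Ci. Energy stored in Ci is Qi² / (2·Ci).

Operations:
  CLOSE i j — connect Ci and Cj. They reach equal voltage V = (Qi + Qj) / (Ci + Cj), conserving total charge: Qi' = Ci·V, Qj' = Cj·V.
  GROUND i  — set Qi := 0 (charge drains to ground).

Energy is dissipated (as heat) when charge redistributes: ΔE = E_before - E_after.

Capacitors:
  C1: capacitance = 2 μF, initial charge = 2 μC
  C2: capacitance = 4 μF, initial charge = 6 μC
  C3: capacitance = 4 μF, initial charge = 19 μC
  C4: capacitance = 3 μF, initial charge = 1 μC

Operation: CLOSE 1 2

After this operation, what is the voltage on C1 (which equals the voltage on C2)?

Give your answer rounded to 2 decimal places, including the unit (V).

Answer: 1.33 V

Derivation:
Initial: C1(2μF, Q=2μC, V=1.00V), C2(4μF, Q=6μC, V=1.50V), C3(4μF, Q=19μC, V=4.75V), C4(3μF, Q=1μC, V=0.33V)
Op 1: CLOSE 1-2: Q_total=8.00, C_total=6.00, V=1.33; Q1=2.67, Q2=5.33; dissipated=0.167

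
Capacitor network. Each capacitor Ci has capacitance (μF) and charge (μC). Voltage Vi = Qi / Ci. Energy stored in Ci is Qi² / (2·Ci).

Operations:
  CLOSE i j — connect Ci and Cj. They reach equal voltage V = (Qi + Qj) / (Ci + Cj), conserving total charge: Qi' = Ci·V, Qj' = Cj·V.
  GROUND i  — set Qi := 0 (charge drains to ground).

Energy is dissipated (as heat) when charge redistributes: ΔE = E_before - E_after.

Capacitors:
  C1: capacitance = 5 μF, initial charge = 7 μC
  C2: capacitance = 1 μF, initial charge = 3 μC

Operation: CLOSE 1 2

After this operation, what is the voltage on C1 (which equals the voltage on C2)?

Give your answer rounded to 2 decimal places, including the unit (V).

Initial: C1(5μF, Q=7μC, V=1.40V), C2(1μF, Q=3μC, V=3.00V)
Op 1: CLOSE 1-2: Q_total=10.00, C_total=6.00, V=1.67; Q1=8.33, Q2=1.67; dissipated=1.067

Answer: 1.67 V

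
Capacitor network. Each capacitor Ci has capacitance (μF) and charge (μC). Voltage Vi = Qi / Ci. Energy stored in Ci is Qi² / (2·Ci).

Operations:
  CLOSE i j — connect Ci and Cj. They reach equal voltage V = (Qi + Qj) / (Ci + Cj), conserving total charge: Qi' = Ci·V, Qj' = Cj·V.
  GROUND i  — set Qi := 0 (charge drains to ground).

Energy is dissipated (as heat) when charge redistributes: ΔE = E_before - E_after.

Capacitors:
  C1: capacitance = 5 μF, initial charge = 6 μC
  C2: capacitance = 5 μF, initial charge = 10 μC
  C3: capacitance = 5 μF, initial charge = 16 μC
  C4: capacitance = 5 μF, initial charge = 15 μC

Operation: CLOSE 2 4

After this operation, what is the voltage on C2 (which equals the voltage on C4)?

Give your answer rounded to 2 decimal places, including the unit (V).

Initial: C1(5μF, Q=6μC, V=1.20V), C2(5μF, Q=10μC, V=2.00V), C3(5μF, Q=16μC, V=3.20V), C4(5μF, Q=15μC, V=3.00V)
Op 1: CLOSE 2-4: Q_total=25.00, C_total=10.00, V=2.50; Q2=12.50, Q4=12.50; dissipated=1.250

Answer: 2.50 V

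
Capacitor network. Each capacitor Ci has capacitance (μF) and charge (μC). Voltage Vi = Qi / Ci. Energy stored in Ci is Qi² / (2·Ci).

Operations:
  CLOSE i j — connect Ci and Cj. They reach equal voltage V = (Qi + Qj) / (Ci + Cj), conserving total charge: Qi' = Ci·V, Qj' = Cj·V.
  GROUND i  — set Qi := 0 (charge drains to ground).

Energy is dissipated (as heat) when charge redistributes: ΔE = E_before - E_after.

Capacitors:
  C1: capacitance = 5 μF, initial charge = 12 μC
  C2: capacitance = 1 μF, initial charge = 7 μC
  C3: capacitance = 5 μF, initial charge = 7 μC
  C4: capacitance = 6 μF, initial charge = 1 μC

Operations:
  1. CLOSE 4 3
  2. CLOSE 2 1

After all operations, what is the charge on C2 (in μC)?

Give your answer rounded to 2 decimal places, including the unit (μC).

Initial: C1(5μF, Q=12μC, V=2.40V), C2(1μF, Q=7μC, V=7.00V), C3(5μF, Q=7μC, V=1.40V), C4(6μF, Q=1μC, V=0.17V)
Op 1: CLOSE 4-3: Q_total=8.00, C_total=11.00, V=0.73; Q4=4.36, Q3=3.64; dissipated=2.074
Op 2: CLOSE 2-1: Q_total=19.00, C_total=6.00, V=3.17; Q2=3.17, Q1=15.83; dissipated=8.817
Final charges: Q1=15.83, Q2=3.17, Q3=3.64, Q4=4.36

Answer: 3.17 μC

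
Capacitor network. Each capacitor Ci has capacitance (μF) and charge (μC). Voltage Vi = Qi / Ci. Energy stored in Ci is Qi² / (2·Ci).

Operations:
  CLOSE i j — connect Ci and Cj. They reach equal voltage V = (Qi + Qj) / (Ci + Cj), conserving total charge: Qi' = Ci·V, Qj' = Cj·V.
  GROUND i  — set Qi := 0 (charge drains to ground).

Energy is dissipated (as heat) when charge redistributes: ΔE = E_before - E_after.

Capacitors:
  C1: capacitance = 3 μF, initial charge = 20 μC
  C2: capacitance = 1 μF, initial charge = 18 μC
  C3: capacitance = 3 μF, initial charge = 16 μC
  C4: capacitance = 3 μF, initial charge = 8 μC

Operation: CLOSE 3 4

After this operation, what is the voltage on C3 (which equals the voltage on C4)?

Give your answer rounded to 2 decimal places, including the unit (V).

Initial: C1(3μF, Q=20μC, V=6.67V), C2(1μF, Q=18μC, V=18.00V), C3(3μF, Q=16μC, V=5.33V), C4(3μF, Q=8μC, V=2.67V)
Op 1: CLOSE 3-4: Q_total=24.00, C_total=6.00, V=4.00; Q3=12.00, Q4=12.00; dissipated=5.333

Answer: 4.00 V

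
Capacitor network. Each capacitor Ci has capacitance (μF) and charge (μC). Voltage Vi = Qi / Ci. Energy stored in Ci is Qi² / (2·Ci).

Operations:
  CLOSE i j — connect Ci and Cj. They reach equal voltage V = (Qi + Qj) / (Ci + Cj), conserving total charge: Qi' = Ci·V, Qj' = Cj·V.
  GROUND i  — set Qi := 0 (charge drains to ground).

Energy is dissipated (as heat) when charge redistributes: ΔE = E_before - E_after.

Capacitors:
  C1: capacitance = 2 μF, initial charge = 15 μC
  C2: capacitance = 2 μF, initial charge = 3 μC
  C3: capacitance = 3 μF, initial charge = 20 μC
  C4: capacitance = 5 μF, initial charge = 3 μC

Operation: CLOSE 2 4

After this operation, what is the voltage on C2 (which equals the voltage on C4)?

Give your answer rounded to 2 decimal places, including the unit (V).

Initial: C1(2μF, Q=15μC, V=7.50V), C2(2μF, Q=3μC, V=1.50V), C3(3μF, Q=20μC, V=6.67V), C4(5μF, Q=3μC, V=0.60V)
Op 1: CLOSE 2-4: Q_total=6.00, C_total=7.00, V=0.86; Q2=1.71, Q4=4.29; dissipated=0.579

Answer: 0.86 V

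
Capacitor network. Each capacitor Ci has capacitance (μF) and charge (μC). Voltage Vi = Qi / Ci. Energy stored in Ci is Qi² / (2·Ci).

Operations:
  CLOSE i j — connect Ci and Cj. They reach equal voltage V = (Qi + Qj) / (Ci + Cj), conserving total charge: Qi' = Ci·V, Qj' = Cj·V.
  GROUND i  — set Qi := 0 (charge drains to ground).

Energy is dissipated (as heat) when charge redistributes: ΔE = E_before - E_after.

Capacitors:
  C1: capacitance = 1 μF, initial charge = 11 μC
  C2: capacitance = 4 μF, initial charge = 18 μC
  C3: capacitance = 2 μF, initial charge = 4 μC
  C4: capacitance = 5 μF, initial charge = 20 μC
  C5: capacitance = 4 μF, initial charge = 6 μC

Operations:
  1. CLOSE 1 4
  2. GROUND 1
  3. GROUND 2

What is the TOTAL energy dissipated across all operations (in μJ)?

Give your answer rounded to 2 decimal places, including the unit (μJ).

Answer: 74.26 μJ

Derivation:
Initial: C1(1μF, Q=11μC, V=11.00V), C2(4μF, Q=18μC, V=4.50V), C3(2μF, Q=4μC, V=2.00V), C4(5μF, Q=20μC, V=4.00V), C5(4μF, Q=6μC, V=1.50V)
Op 1: CLOSE 1-4: Q_total=31.00, C_total=6.00, V=5.17; Q1=5.17, Q4=25.83; dissipated=20.417
Op 2: GROUND 1: Q1=0; energy lost=13.347
Op 3: GROUND 2: Q2=0; energy lost=40.500
Total dissipated: 74.264 μJ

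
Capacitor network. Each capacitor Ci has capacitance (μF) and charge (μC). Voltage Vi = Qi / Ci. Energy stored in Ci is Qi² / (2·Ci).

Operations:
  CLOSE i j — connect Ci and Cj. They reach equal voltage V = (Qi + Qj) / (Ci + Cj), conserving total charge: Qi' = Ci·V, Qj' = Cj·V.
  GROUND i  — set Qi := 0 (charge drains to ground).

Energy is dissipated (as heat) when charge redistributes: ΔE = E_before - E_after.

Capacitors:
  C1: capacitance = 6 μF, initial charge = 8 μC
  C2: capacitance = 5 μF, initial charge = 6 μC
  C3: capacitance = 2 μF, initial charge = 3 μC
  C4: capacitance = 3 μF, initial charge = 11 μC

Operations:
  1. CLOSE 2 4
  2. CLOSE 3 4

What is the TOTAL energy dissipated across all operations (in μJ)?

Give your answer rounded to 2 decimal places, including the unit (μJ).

Answer: 5.94 μJ

Derivation:
Initial: C1(6μF, Q=8μC, V=1.33V), C2(5μF, Q=6μC, V=1.20V), C3(2μF, Q=3μC, V=1.50V), C4(3μF, Q=11μC, V=3.67V)
Op 1: CLOSE 2-4: Q_total=17.00, C_total=8.00, V=2.12; Q2=10.62, Q4=6.38; dissipated=5.704
Op 2: CLOSE 3-4: Q_total=9.38, C_total=5.00, V=1.88; Q3=3.75, Q4=5.62; dissipated=0.234
Total dissipated: 5.939 μJ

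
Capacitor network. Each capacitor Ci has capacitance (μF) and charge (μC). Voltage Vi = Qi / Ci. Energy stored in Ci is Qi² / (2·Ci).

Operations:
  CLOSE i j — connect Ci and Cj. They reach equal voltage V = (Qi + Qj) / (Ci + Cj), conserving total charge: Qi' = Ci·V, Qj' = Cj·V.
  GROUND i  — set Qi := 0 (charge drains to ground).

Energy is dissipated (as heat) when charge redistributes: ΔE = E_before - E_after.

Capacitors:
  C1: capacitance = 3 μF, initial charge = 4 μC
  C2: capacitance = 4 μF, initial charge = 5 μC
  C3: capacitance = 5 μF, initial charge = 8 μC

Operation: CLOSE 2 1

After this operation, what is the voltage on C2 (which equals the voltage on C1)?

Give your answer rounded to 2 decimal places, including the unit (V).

Initial: C1(3μF, Q=4μC, V=1.33V), C2(4μF, Q=5μC, V=1.25V), C3(5μF, Q=8μC, V=1.60V)
Op 1: CLOSE 2-1: Q_total=9.00, C_total=7.00, V=1.29; Q2=5.14, Q1=3.86; dissipated=0.006

Answer: 1.29 V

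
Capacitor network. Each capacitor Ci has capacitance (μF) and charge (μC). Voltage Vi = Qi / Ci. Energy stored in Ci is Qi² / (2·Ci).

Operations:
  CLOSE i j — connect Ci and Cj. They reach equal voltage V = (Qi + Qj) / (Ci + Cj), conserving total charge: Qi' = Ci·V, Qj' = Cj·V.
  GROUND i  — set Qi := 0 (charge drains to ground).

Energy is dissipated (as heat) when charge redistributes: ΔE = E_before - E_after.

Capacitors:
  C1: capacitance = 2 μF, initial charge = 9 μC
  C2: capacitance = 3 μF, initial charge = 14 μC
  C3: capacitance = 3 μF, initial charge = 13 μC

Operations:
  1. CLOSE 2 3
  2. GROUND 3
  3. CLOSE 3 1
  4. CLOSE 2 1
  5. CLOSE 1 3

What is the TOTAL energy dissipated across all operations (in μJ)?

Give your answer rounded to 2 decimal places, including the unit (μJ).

Answer: 48.56 μJ

Derivation:
Initial: C1(2μF, Q=9μC, V=4.50V), C2(3μF, Q=14μC, V=4.67V), C3(3μF, Q=13μC, V=4.33V)
Op 1: CLOSE 2-3: Q_total=27.00, C_total=6.00, V=4.50; Q2=13.50, Q3=13.50; dissipated=0.083
Op 2: GROUND 3: Q3=0; energy lost=30.375
Op 3: CLOSE 3-1: Q_total=9.00, C_total=5.00, V=1.80; Q3=5.40, Q1=3.60; dissipated=12.150
Op 4: CLOSE 2-1: Q_total=17.10, C_total=5.00, V=3.42; Q2=10.26, Q1=6.84; dissipated=4.374
Op 5: CLOSE 1-3: Q_total=12.24, C_total=5.00, V=2.45; Q1=4.90, Q3=7.34; dissipated=1.575
Total dissipated: 48.557 μJ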